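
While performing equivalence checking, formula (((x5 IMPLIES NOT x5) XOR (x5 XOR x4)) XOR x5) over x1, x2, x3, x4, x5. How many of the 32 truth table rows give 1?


Formula: (((x5 IMPLIES NOT x5) XOR (x5 XOR x4)) XOR x5) over 5 vars (32 rows)
Evaluate each row (x1, x2, x3, x4, x5 as bits, MSB first):
  row 0 [00000]: (((0 IMPLIES NOT 0) XOR (0 XOR 0)) XOR 0) -> 1
  row 1 [00001]: (((1 IMPLIES NOT 1) XOR (1 XOR 0)) XOR 1) -> 0
  row 2 [00010]: (((0 IMPLIES NOT 0) XOR (0 XOR 1)) XOR 0) -> 0
  row 3 [00011]: (((1 IMPLIES NOT 1) XOR (1 XOR 1)) XOR 1) -> 1
  row 4 [00100]: (((0 IMPLIES NOT 0) XOR (0 XOR 0)) XOR 0) -> 1
  row 5 [00101]: (((1 IMPLIES NOT 1) XOR (1 XOR 0)) XOR 1) -> 0
  row 6 [00110]: (((0 IMPLIES NOT 0) XOR (0 XOR 1)) XOR 0) -> 0
  row 7 [00111]: (((1 IMPLIES NOT 1) XOR (1 XOR 1)) XOR 1) -> 1
  row 8 [01000]: (((0 IMPLIES NOT 0) XOR (0 XOR 0)) XOR 0) -> 1
  row 9 [01001]: (((1 IMPLIES NOT 1) XOR (1 XOR 0)) XOR 1) -> 0
  row 10 [01010]: (((0 IMPLIES NOT 0) XOR (0 XOR 1)) XOR 0) -> 0
  row 11 [01011]: (((1 IMPLIES NOT 1) XOR (1 XOR 1)) XOR 1) -> 1
  row 12 [01100]: (((0 IMPLIES NOT 0) XOR (0 XOR 0)) XOR 0) -> 1
  row 13 [01101]: (((1 IMPLIES NOT 1) XOR (1 XOR 0)) XOR 1) -> 0
  row 14 [01110]: (((0 IMPLIES NOT 0) XOR (0 XOR 1)) XOR 0) -> 0
  row 15 [01111]: (((1 IMPLIES NOT 1) XOR (1 XOR 1)) XOR 1) -> 1
  row 16 [10000]: (((0 IMPLIES NOT 0) XOR (0 XOR 0)) XOR 0) -> 1
  row 17 [10001]: (((1 IMPLIES NOT 1) XOR (1 XOR 0)) XOR 1) -> 0
  row 18 [10010]: (((0 IMPLIES NOT 0) XOR (0 XOR 1)) XOR 0) -> 0
  row 19 [10011]: (((1 IMPLIES NOT 1) XOR (1 XOR 1)) XOR 1) -> 1
  row 20 [10100]: (((0 IMPLIES NOT 0) XOR (0 XOR 0)) XOR 0) -> 1
  row 21 [10101]: (((1 IMPLIES NOT 1) XOR (1 XOR 0)) XOR 1) -> 0
  row 22 [10110]: (((0 IMPLIES NOT 0) XOR (0 XOR 1)) XOR 0) -> 0
  row 23 [10111]: (((1 IMPLIES NOT 1) XOR (1 XOR 1)) XOR 1) -> 1
  row 24 [11000]: (((0 IMPLIES NOT 0) XOR (0 XOR 0)) XOR 0) -> 1
  row 25 [11001]: (((1 IMPLIES NOT 1) XOR (1 XOR 0)) XOR 1) -> 0
  row 26 [11010]: (((0 IMPLIES NOT 0) XOR (0 XOR 1)) XOR 0) -> 0
  row 27 [11011]: (((1 IMPLIES NOT 1) XOR (1 XOR 1)) XOR 1) -> 1
  row 28 [11100]: (((0 IMPLIES NOT 0) XOR (0 XOR 0)) XOR 0) -> 1
  row 29 [11101]: (((1 IMPLIES NOT 1) XOR (1 XOR 0)) XOR 1) -> 0
  row 30 [11110]: (((0 IMPLIES NOT 0) XOR (0 XOR 1)) XOR 0) -> 0
  row 31 [11111]: (((1 IMPLIES NOT 1) XOR (1 XOR 1)) XOR 1) -> 1
Full result column, 8 rows per line (x1,x2 fixed per line; x3,x4,x5 runs 000..111 left to right):
  rows 0-7 [x1,x2=00]: 10011001  (ones: 4)
  rows 8-15 [x1,x2=01]: 10011001  (ones: 4)
  rows 16-23 [x1,x2=10]: 10011001  (ones: 4)
  rows 24-31 [x1,x2=11]: 10011001  (ones: 4)
Count of 1-rows = 4+4+4+4 = 16

16


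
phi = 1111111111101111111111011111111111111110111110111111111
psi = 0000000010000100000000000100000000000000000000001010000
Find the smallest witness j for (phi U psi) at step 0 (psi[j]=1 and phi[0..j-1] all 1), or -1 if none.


(phi U psi) at 0: need smallest j with psi[j]=1 and phi[i]=1 for all i in [0,j).
Scan from step 0:
  step 0: phi=1, psi=0 -> continue
  step 1: phi=1, psi=0 -> continue
  step 2: phi=1, psi=0 -> continue
  step 3: phi=1, psi=0 -> continue
  step 8: psi=1 and phi held for [0,8) -> witness found
Witness step = 8

8


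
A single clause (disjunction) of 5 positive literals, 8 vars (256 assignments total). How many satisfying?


Step 1: Total=2^8=256
Step 2: Unsat when all 5 false: 2^3=8
Step 3: Sat=256-8=248

248


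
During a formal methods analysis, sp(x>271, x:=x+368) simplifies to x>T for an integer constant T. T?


Formula: sp(P, x:=E) = exists old_x. (x = E[old_x/x]) AND P[old_x/x] (old_x is the value of x before the assignment; eliminate old_x by solving x = E[old_x/x] for old_x)
Step 1: Precondition P: x>271, i.e. old_x > 271
Step 2: Assignment gives x = old_x + 368, so old_x = x - 368
Step 3: Substitute into P: x - 368 > 271
Step 4: Simplify: x > 271+368 = 639

639


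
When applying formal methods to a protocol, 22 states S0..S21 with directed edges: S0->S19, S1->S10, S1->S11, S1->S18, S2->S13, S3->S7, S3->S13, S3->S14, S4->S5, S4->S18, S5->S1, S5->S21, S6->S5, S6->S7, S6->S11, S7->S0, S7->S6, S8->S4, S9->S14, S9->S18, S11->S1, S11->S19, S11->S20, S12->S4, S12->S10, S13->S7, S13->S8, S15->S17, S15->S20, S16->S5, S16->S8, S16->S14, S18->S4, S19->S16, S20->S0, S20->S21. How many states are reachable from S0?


BFS from S0:
  layer 0: {S0}
  layer 1: {S19}
  layer 2: {S16}
  layer 3: {S5, S8, S14}
  layer 4: {S1, S4, S21}
  layer 5: {S10, S11, S18}
  layer 6: {S20}
Reachable set: {S0, S1, S4, S5, S8, S10, S11, S14, S16, S18, S19, S20, S21}
Count = 13

13


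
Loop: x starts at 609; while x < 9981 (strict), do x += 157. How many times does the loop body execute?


Step 1: x goes from 609 toward 9981 by 157; the body runs while x<9981, so iterations = ceil((bound-start)/step)
Step 2: Distance=9372
Step 3: ceil(9372/157)=60

60


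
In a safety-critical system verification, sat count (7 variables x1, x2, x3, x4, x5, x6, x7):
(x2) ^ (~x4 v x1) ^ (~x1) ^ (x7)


CNF with 4 clauses over 7 vars (128 assignments).
An assignment satisfies CNF iff every clause has >=1 true literal.
Check each row (bits = x1,x2,x3,x4,x5,x6,x7; clause T/F shown):
  row 0 [0000000]: clauses=FTTF -> 0
  row 1 [0000001]: clauses=FTTT -> 0
  row 2 [0000010]: clauses=FTTF -> 0
  row 3 [0000011]: clauses=FTTT -> 0
  row 4 [0000100]: clauses=FTTF -> 0
  (every remaining row is evaluated the same way; all 128 results are listed next)
Full result column, 8 rows per line (x1,x2,x3,x4 fixed per line; x5,x6,x7 runs 000..111 left to right):
  rows 0-7 [x1,x2,x3,x4=0000]: 00000000  (ones: 0)
  rows 8-15 [x1,x2,x3,x4=0001]: 00000000  (ones: 0)
  rows 16-23 [x1,x2,x3,x4=0010]: 00000000  (ones: 0)
  rows 24-31 [x1,x2,x3,x4=0011]: 00000000  (ones: 0)
  rows 32-39 [x1,x2,x3,x4=0100]: 01010101  (ones: 4)
  rows 40-47 [x1,x2,x3,x4=0101]: 00000000  (ones: 0)
  rows 48-55 [x1,x2,x3,x4=0110]: 01010101  (ones: 4)
  rows 56-63 [x1,x2,x3,x4=0111]: 00000000  (ones: 0)
  rows 64-71 [x1,x2,x3,x4=1000]: 00000000  (ones: 0)
  rows 72-79 [x1,x2,x3,x4=1001]: 00000000  (ones: 0)
  rows 80-87 [x1,x2,x3,x4=1010]: 00000000  (ones: 0)
  rows 88-95 [x1,x2,x3,x4=1011]: 00000000  (ones: 0)
  rows 96-103 [x1,x2,x3,x4=1100]: 00000000  (ones: 0)
  rows 104-111 [x1,x2,x3,x4=1101]: 00000000  (ones: 0)
  rows 112-119 [x1,x2,x3,x4=1110]: 00000000  (ones: 0)
  rows 120-127 [x1,x2,x3,x4=1111]: 00000000  (ones: 0)
Satisfying assignments = 0+0+0+0+4+0+4+0+0+0+0+0+0+0+0+0 = 8

8


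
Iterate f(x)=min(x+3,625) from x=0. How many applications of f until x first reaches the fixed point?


Step 1: x=0, cap=625, increment=3
Step 2: x grows by 3 each step until capped at 625; fixed point is x=625
Step 3: iterations = ceil(625/3) = 209

209


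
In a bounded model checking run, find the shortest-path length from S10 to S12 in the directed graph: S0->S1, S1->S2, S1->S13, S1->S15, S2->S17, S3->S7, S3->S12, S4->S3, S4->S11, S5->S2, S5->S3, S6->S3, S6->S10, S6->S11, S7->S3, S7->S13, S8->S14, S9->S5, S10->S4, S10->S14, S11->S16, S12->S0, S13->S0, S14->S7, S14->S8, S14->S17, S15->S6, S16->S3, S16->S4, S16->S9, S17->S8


BFS layer-by-layer from S10:
  dist 0: {S10}
  dist 1: {S4, S14}
  dist 2: {S3, S7, S8, S11, S17}
  dist 3: {S12, S13, S16}
  -> S12 reached at distance 3
Shortest path length = 3

3


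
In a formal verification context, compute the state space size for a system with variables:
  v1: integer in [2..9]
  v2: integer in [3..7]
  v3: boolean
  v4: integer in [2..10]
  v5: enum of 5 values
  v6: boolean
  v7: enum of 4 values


State space = product of domain sizes of all variables.
Domain sizes:
  v1 (integer in [2..9]): 8
  v2 (integer in [3..7]): 5
  v3 (boolean): 2
  v4 (integer in [2..10]): 9
  v5 (enum of 5 values): 5
  v6 (boolean): 2
  v7 (enum of 4 values): 4
Product = 8 * 5 * 2 * 9 * 5 * 2 * 4 = 28800

28800


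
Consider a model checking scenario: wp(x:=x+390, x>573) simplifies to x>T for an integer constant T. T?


Formula: wp(x:=E, P) = P[E/x] (substitute E for x in postcondition)
Step 1: Postcondition: x>573
Step 2: Substitute x+390 for x: x+390>573
Step 3: Solve for x: x > 573-390 = 183

183


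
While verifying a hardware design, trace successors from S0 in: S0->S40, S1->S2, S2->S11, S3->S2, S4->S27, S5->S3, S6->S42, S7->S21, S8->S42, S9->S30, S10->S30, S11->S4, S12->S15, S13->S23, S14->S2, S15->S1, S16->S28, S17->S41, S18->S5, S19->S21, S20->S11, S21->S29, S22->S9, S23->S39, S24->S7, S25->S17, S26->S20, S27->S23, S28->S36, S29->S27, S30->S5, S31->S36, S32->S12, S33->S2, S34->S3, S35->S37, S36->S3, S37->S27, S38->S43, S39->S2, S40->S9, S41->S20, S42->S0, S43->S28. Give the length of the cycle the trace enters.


Trace from S0 until a state repeats:
  S0 -> S40 -> S9 -> S30 -> S5 -> S3 -> S2 -> S11 -> S4 -> S27 -> S23 -> S39 -> S2
S2 first seen at step 6, revisited at step 12.
Cycle length = 12 - 6 = 6

6


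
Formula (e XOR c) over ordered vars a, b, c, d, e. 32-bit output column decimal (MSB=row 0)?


Formula: (e XOR c) over a, b, c, d, e (32 rows)
Evaluate each row (bits = a,b,c,d,e, MSB first):
  row 0 [00000]: (0 XOR 0) -> 0
  row 1 [00001]: (1 XOR 0) -> 1
  row 2 [00010]: (0 XOR 0) -> 0
  row 3 [00011]: (1 XOR 0) -> 1
  row 4 [00100]: (0 XOR 1) -> 1
  row 5 [00101]: (1 XOR 1) -> 0
  row 6 [00110]: (0 XOR 1) -> 1
  row 7 [00111]: (1 XOR 1) -> 0
  row 8 [01000]: (0 XOR 0) -> 0
  row 9 [01001]: (1 XOR 0) -> 1
  row 10 [01010]: (0 XOR 0) -> 0
  row 11 [01011]: (1 XOR 0) -> 1
  row 12 [01100]: (0 XOR 1) -> 1
  row 13 [01101]: (1 XOR 1) -> 0
  row 14 [01110]: (0 XOR 1) -> 1
  row 15 [01111]: (1 XOR 1) -> 0
  row 16 [10000]: (0 XOR 0) -> 0
  row 17 [10001]: (1 XOR 0) -> 1
  row 18 [10010]: (0 XOR 0) -> 0
  row 19 [10011]: (1 XOR 0) -> 1
  row 20 [10100]: (0 XOR 1) -> 1
  row 21 [10101]: (1 XOR 1) -> 0
  row 22 [10110]: (0 XOR 1) -> 1
  row 23 [10111]: (1 XOR 1) -> 0
  row 24 [11000]: (0 XOR 0) -> 0
  row 25 [11001]: (1 XOR 0) -> 1
  row 26 [11010]: (0 XOR 0) -> 0
  row 27 [11011]: (1 XOR 0) -> 1
  row 28 [11100]: (0 XOR 1) -> 1
  row 29 [11101]: (1 XOR 1) -> 0
  row 30 [11110]: (0 XOR 1) -> 1
  row 31 [11111]: (1 XOR 1) -> 0
Full result column, 4 rows per line (a,b,c fixed per line; d,e runs 00..11 left to right):
  rows 0-3 [a,b,c=000]: 0101  = hex 5
  rows 4-7 [a,b,c=001]: 1010  = hex A
  rows 8-11 [a,b,c=010]: 0101  = hex 5
  rows 12-15 [a,b,c=011]: 1010  = hex A
  rows 16-19 [a,b,c=100]: 0101  = hex 5
  rows 20-23 [a,b,c=101]: 1010  = hex A
  rows 24-27 [a,b,c=110]: 0101  = hex 5
  rows 28-31 [a,b,c=111]: 1010  = hex A
Output column (row 0 .. row 31) = 01011010010110100101101001011010
Output column grouped in 4s = 0101 1010 0101 1010 0101 1010 0101 1010 = 0x5A5A5A5A
Convert to decimal digit by digit (value = value*16 + digit):
  5 -> 5
  5*16 + 10 (A) = 90
  90*16 + 5 = 1445
  1445*16 + 10 (A) = 23130
  23130*16 + 5 = 370085
  370085*16 + 10 (A) = 5921370
  5921370*16 + 5 = 94741925
  94741925*16 + 10 (A) = 1515870810
Decimal = 1515870810

1515870810


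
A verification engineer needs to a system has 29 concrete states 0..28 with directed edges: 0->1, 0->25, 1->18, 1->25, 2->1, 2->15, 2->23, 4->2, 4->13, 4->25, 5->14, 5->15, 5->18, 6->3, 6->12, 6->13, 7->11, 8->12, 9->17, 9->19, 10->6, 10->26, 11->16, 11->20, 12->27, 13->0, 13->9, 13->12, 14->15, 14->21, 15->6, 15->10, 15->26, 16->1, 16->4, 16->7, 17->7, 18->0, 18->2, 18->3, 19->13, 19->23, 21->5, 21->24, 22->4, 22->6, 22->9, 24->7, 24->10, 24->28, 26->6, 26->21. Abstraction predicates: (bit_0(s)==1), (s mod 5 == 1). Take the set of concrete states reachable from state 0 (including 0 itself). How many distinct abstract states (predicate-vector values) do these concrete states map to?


BFS from 0:
Concrete reachable: {0, 1, 2, 3, 4, 5, 6, 7, 9, 10, 11, 12, 13, 14, 15, 16, 17, 18, 19, 20, 21, 23, 24, 25, 26, 27, 28}
Abstract via predicates (bit_0(s)==1), (s mod 5 == 1):
  (0,0) <- {0, 2, 4, 10, 12, 14, 18, 20, 24, 28}
  (0,1) <- {6, 16, 26}
  (1,0) <- {3, 5, 7, 9, 13, 15, 17, 19, 23, 25, 27}
  (1,1) <- {1, 11, 21}
Distinct abstract states = 4

4


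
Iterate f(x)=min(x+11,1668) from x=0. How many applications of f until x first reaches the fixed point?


Step 1: x=0, cap=1668, increment=11
Step 2: x grows by 11 each step until capped at 1668; fixed point is x=1668
Step 3: iterations = ceil(1668/11) = 152

152


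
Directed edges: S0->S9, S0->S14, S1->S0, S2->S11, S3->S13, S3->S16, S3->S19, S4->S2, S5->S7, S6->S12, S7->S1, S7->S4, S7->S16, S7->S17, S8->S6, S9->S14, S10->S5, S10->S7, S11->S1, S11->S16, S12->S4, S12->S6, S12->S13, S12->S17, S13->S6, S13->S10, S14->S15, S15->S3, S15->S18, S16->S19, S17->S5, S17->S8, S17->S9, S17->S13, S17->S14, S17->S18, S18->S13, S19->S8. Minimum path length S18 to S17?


BFS layer-by-layer from S18:
  dist 0: {S18}
  dist 1: {S13}
  dist 2: {S6, S10}
  dist 3: {S5, S7, S12}
  dist 4: {S1, S4, S16, S17}
  -> S17 reached at distance 4
Shortest path length = 4

4


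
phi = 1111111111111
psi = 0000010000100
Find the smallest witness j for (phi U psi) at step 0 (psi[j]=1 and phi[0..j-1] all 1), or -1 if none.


(phi U psi) at 0: need smallest j with psi[j]=1 and phi[i]=1 for all i in [0,j).
Scan from step 0:
  step 0: phi=1, psi=0 -> continue
  step 1: phi=1, psi=0 -> continue
  step 2: phi=1, psi=0 -> continue
  step 3: phi=1, psi=0 -> continue
  step 5: psi=1 and phi held for [0,5) -> witness found
Witness step = 5

5


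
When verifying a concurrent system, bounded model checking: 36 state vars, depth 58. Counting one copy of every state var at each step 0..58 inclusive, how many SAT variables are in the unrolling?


BMC unrolls to depth k, creating one copy of each state var for steps 0..k.
Step count = 58 + 1 = 59 (steps 0 through 58)
Vars per step = 36
Total = 36 * 59 = 2124

2124


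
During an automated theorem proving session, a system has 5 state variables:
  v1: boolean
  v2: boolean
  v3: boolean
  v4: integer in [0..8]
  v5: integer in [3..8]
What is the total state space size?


State space = product of domain sizes of all variables.
Domain sizes:
  v1 (boolean): 2
  v2 (boolean): 2
  v3 (boolean): 2
  v4 (integer in [0..8]): 9
  v5 (integer in [3..8]): 6
Product = 2 * 2 * 2 * 9 * 6 = 432

432


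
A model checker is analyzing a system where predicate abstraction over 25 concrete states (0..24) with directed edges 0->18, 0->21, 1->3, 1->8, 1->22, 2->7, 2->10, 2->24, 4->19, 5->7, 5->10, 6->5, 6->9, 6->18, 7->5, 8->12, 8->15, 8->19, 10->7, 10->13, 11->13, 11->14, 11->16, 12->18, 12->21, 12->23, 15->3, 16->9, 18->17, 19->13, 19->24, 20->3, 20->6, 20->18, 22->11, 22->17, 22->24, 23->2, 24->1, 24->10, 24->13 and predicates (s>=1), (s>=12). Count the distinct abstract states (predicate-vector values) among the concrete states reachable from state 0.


BFS from 0:
Concrete reachable: {0, 17, 18, 21}
Abstract via predicates (s>=1), (s>=12):
  (0,0) <- {0}
  (1,1) <- {17, 18, 21}
Distinct abstract states = 2

2


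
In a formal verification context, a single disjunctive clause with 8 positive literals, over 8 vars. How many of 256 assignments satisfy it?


Step 1: Total=2^8=256
Step 2: Unsat when all 8 false: 2^0=1
Step 3: Sat=256-1=255

255


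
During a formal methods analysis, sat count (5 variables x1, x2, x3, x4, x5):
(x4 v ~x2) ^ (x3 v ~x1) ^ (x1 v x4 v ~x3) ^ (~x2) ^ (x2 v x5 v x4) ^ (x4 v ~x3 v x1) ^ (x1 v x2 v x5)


CNF with 7 clauses over 5 vars (32 assignments).
An assignment satisfies CNF iff every clause has >=1 true literal.
Check each row (bits = x1,x2,x3,x4,x5; clause T/F shown):
  row 0 [00000]: clauses=TTTTFTF -> 0
  row 1 [00001]: clauses=TTTTTTT -> 1
  row 2 [00010]: clauses=TTTTTTF -> 0
  row 3 [00011]: clauses=TTTTTTT -> 1
  row 4 [00100]: clauses=TTFTFFF -> 0
  row 5 [00101]: clauses=TTFTTFT -> 0
  row 6 [00110]: clauses=TTTTTTF -> 0
  row 7 [00111]: clauses=TTTTTTT -> 1
  row 8 [01000]: clauses=FTTFTTT -> 0
  row 9 [01001]: clauses=FTTFTTT -> 0
  row 10 [01010]: clauses=TTTFTTT -> 0
  row 11 [01011]: clauses=TTTFTTT -> 0
  row 12 [01100]: clauses=FTFFTFT -> 0
  row 13 [01101]: clauses=FTFFTFT -> 0
  row 14 [01110]: clauses=TTTFTTT -> 0
  row 15 [01111]: clauses=TTTFTTT -> 0
  row 16 [10000]: clauses=TFTTFTT -> 0
  row 17 [10001]: clauses=TFTTTTT -> 0
  row 18 [10010]: clauses=TFTTTTT -> 0
  row 19 [10011]: clauses=TFTTTTT -> 0
  row 20 [10100]: clauses=TTTTFTT -> 0
  row 21 [10101]: clauses=TTTTTTT -> 1
  row 22 [10110]: clauses=TTTTTTT -> 1
  row 23 [10111]: clauses=TTTTTTT -> 1
  row 24 [11000]: clauses=FFTFTTT -> 0
  row 25 [11001]: clauses=FFTFTTT -> 0
  row 26 [11010]: clauses=TFTFTTT -> 0
  row 27 [11011]: clauses=TFTFTTT -> 0
  row 28 [11100]: clauses=FTTFTTT -> 0
  row 29 [11101]: clauses=FTTFTTT -> 0
  row 30 [11110]: clauses=TTTFTTT -> 0
  row 31 [11111]: clauses=TTTFTTT -> 0
Full result column, 8 rows per line (x1,x2 fixed per line; x3,x4,x5 runs 000..111 left to right):
  rows 0-7 [x1,x2=00]: 01010001  (ones: 3)
  rows 8-15 [x1,x2=01]: 00000000  (ones: 0)
  rows 16-23 [x1,x2=10]: 00000111  (ones: 3)
  rows 24-31 [x1,x2=11]: 00000000  (ones: 0)
Satisfying assignments = 3+0+3+0 = 6

6


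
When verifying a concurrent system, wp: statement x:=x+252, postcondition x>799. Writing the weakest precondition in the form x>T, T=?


Formula: wp(x:=E, P) = P[E/x] (substitute E for x in postcondition)
Step 1: Postcondition: x>799
Step 2: Substitute x+252 for x: x+252>799
Step 3: Solve for x: x > 799-252 = 547

547


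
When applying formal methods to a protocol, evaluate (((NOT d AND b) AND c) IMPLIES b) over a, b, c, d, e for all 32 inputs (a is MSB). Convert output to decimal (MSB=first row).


Formula: (((NOT d AND b) AND c) IMPLIES b) over a, b, c, d, e (32 rows)
Evaluate each row (bits = a,b,c,d,e, MSB first):
  row 0 [00000]: (((NOT 0 AND 0) AND 0) IMPLIES 0) -> 1
  row 1 [00001]: (((NOT 0 AND 0) AND 0) IMPLIES 0) -> 1
  row 2 [00010]: (((NOT 1 AND 0) AND 0) IMPLIES 0) -> 1
  row 3 [00011]: (((NOT 1 AND 0) AND 0) IMPLIES 0) -> 1
  row 4 [00100]: (((NOT 0 AND 0) AND 1) IMPLIES 0) -> 1
  row 5 [00101]: (((NOT 0 AND 0) AND 1) IMPLIES 0) -> 1
  row 6 [00110]: (((NOT 1 AND 0) AND 1) IMPLIES 0) -> 1
  row 7 [00111]: (((NOT 1 AND 0) AND 1) IMPLIES 0) -> 1
  row 8 [01000]: (((NOT 0 AND 1) AND 0) IMPLIES 1) -> 1
  row 9 [01001]: (((NOT 0 AND 1) AND 0) IMPLIES 1) -> 1
  row 10 [01010]: (((NOT 1 AND 1) AND 0) IMPLIES 1) -> 1
  row 11 [01011]: (((NOT 1 AND 1) AND 0) IMPLIES 1) -> 1
  row 12 [01100]: (((NOT 0 AND 1) AND 1) IMPLIES 1) -> 1
  row 13 [01101]: (((NOT 0 AND 1) AND 1) IMPLIES 1) -> 1
  row 14 [01110]: (((NOT 1 AND 1) AND 1) IMPLIES 1) -> 1
  row 15 [01111]: (((NOT 1 AND 1) AND 1) IMPLIES 1) -> 1
  row 16 [10000]: (((NOT 0 AND 0) AND 0) IMPLIES 0) -> 1
  row 17 [10001]: (((NOT 0 AND 0) AND 0) IMPLIES 0) -> 1
  row 18 [10010]: (((NOT 1 AND 0) AND 0) IMPLIES 0) -> 1
  row 19 [10011]: (((NOT 1 AND 0) AND 0) IMPLIES 0) -> 1
  row 20 [10100]: (((NOT 0 AND 0) AND 1) IMPLIES 0) -> 1
  row 21 [10101]: (((NOT 0 AND 0) AND 1) IMPLIES 0) -> 1
  row 22 [10110]: (((NOT 1 AND 0) AND 1) IMPLIES 0) -> 1
  row 23 [10111]: (((NOT 1 AND 0) AND 1) IMPLIES 0) -> 1
  row 24 [11000]: (((NOT 0 AND 1) AND 0) IMPLIES 1) -> 1
  row 25 [11001]: (((NOT 0 AND 1) AND 0) IMPLIES 1) -> 1
  row 26 [11010]: (((NOT 1 AND 1) AND 0) IMPLIES 1) -> 1
  row 27 [11011]: (((NOT 1 AND 1) AND 0) IMPLIES 1) -> 1
  row 28 [11100]: (((NOT 0 AND 1) AND 1) IMPLIES 1) -> 1
  row 29 [11101]: (((NOT 0 AND 1) AND 1) IMPLIES 1) -> 1
  row 30 [11110]: (((NOT 1 AND 1) AND 1) IMPLIES 1) -> 1
  row 31 [11111]: (((NOT 1 AND 1) AND 1) IMPLIES 1) -> 1
Full result column, 4 rows per line (a,b,c fixed per line; d,e runs 00..11 left to right):
  rows 0-3 [a,b,c=000]: 1111  = hex F
  rows 4-7 [a,b,c=001]: 1111  = hex F
  rows 8-11 [a,b,c=010]: 1111  = hex F
  rows 12-15 [a,b,c=011]: 1111  = hex F
  rows 16-19 [a,b,c=100]: 1111  = hex F
  rows 20-23 [a,b,c=101]: 1111  = hex F
  rows 24-27 [a,b,c=110]: 1111  = hex F
  rows 28-31 [a,b,c=111]: 1111  = hex F
Output column (row 0 .. row 31) = 11111111111111111111111111111111
Output column grouped in 4s = 1111 1111 1111 1111 1111 1111 1111 1111 = 0xFFFFFFFF
Convert to decimal digit by digit (value = value*16 + digit):
  F -> 15
  15*16 + 15 (F) = 255
  255*16 + 15 (F) = 4095
  4095*16 + 15 (F) = 65535
  65535*16 + 15 (F) = 1048575
  1048575*16 + 15 (F) = 16777215
  16777215*16 + 15 (F) = 268435455
  268435455*16 + 15 (F) = 4294967295
Decimal = 4294967295

4294967295


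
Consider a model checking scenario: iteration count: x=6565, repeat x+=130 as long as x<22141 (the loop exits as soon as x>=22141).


Step 1: x goes from 6565 toward 22141 by 130; the body runs while x<22141, so iterations = ceil((bound-start)/step)
Step 2: Distance=15576
Step 3: ceil(15576/130)=120

120


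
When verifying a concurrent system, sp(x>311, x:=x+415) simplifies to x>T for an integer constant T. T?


Formula: sp(P, x:=E) = exists old_x. (x = E[old_x/x]) AND P[old_x/x] (old_x is the value of x before the assignment; eliminate old_x by solving x = E[old_x/x] for old_x)
Step 1: Precondition P: x>311, i.e. old_x > 311
Step 2: Assignment gives x = old_x + 415, so old_x = x - 415
Step 3: Substitute into P: x - 415 > 311
Step 4: Simplify: x > 311+415 = 726

726


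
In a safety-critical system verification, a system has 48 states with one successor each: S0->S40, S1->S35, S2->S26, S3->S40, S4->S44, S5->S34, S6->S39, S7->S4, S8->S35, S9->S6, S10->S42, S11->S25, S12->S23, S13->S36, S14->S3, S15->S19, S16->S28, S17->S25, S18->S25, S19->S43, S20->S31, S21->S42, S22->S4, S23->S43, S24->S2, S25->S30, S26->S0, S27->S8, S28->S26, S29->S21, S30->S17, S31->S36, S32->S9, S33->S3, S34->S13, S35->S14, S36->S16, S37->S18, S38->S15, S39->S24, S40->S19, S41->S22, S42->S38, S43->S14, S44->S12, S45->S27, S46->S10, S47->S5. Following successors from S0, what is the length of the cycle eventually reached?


Trace from S0 until a state repeats:
  S0 -> S40 -> S19 -> S43 -> S14 -> S3 -> S40
S40 first seen at step 1, revisited at step 6.
Cycle length = 6 - 1 = 5

5


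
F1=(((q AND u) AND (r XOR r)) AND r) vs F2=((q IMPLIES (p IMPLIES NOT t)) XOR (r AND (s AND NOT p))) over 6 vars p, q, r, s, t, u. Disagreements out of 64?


F1 = (((q AND u) AND (r XOR r)) AND r)
F2 = ((q IMPLIES (p IMPLIES NOT t)) XOR (r AND (s AND NOT p)))
Evaluate both on each of 64 rows (bits = p,q,r,s,t,u):
  row 0 [000000]: F1=0 F2=1 (differ) -> 1
  row 1 [000001]: F1=0 F2=1 (differ) -> 1
  row 2 [000010]: F1=0 F2=1 (differ) -> 1
  row 3 [000011]: F1=0 F2=1 (differ) -> 1
  row 4 [000100]: F1=0 F2=1 (differ) -> 1
  (every remaining row is evaluated the same way; all 64 results are listed next)
Full result column, 8 rows per line (p,q,r fixed per line; s,t,u runs 000..111 left to right):
  rows 0-7 [p,q,r=000]: 11111111  (ones: 8)
  rows 8-15 [p,q,r=001]: 11110000  (ones: 4)
  rows 16-23 [p,q,r=010]: 11111111  (ones: 8)
  rows 24-31 [p,q,r=011]: 11110000  (ones: 4)
  rows 32-39 [p,q,r=100]: 11111111  (ones: 8)
  rows 40-47 [p,q,r=101]: 11111111  (ones: 8)
  rows 48-55 [p,q,r=110]: 11001100  (ones: 4)
  rows 56-63 [p,q,r=111]: 11001100  (ones: 4)
Disagreements = 8+4+8+4+8+8+4+4 = 48

48


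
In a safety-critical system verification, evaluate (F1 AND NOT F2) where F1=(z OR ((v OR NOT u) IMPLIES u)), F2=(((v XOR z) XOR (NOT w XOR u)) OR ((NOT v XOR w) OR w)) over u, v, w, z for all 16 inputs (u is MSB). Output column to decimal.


F1 = (z OR ((v OR NOT u) IMPLIES u))
F2 = (((v XOR z) XOR (NOT w XOR u)) OR ((NOT v XOR w) OR w))
Counterexample to F1=>F2 is where F1=1 and F2=0.
Evaluate each row (bits = u,v,w,z, MSB first):
  row 0 [0000]: F1=0 F2=1 -> F1&~F2 -> 0
  row 1 [0001]: F1=1 F2=1 -> F1&~F2 -> 0
  row 2 [0010]: F1=0 F2=1 -> F1&~F2 -> 0
  row 3 [0011]: F1=1 F2=1 -> F1&~F2 -> 0
  row 4 [0100]: F1=0 F2=0 -> F1&~F2 -> 0
  row 5 [0101]: F1=1 F2=1 -> F1&~F2 -> 0
  row 6 [0110]: F1=0 F2=1 -> F1&~F2 -> 0
  row 7 [0111]: F1=1 F2=1 -> F1&~F2 -> 0
  row 8 [1000]: F1=1 F2=1 -> F1&~F2 -> 0
  row 9 [1001]: F1=1 F2=1 -> F1&~F2 -> 0
  row 10 [1010]: F1=1 F2=1 -> F1&~F2 -> 0
  row 11 [1011]: F1=1 F2=1 -> F1&~F2 -> 0
  row 12 [1100]: F1=1 F2=1 -> F1&~F2 -> 0
  row 13 [1101]: F1=1 F2=0 -> F1&~F2 -> 1
  row 14 [1110]: F1=1 F2=1 -> F1&~F2 -> 0
  row 15 [1111]: F1=1 F2=1 -> F1&~F2 -> 0
Full result column, 4 rows per line (u,v fixed per line; w,z runs 00..11 left to right):
  rows 0-3 [u,v=00]: 0000  = hex 0
  rows 4-7 [u,v=01]: 0000  = hex 0
  rows 8-11 [u,v=10]: 0000  = hex 0
  rows 12-15 [u,v=11]: 0100  = hex 4
Counterexample vector (row 0 .. row 15) = 0000000000000100
Output column grouped in 4s = 0000 0000 0000 0100 = 0x0004
Convert to decimal digit by digit (value = value*16 + digit):
  0 -> 0
  0*16 + 0 = 0
  0*16 + 0 = 0
  0*16 + 4 = 4
Decimal = 4

4


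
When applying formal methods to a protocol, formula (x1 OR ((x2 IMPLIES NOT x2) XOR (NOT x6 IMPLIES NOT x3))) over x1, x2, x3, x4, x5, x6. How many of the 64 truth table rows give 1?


Formula: (x1 OR ((x2 IMPLIES NOT x2) XOR (NOT x6 IMPLIES NOT x3))) over 6 vars (64 rows)
Evaluate each row (x1, x2, x3, x4, x5, x6 as bits, MSB first):
  row 0 [000000]: (0 OR ((0 IMPLIES NOT 0) XOR (NOT 0 IMPLIES NOT 0))) -> 0
  row 1 [000001]: (0 OR ((0 IMPLIES NOT 0) XOR (NOT 1 IMPLIES NOT 0))) -> 0
  row 2 [000010]: (0 OR ((0 IMPLIES NOT 0) XOR (NOT 0 IMPLIES NOT 0))) -> 0
  row 3 [000011]: (0 OR ((0 IMPLIES NOT 0) XOR (NOT 1 IMPLIES NOT 0))) -> 0
  row 4 [000100]: (0 OR ((0 IMPLIES NOT 0) XOR (NOT 0 IMPLIES NOT 0))) -> 0
  (every remaining row is evaluated the same way; all 64 results are listed next)
Full result column, 8 rows per line (x1,x2,x3 fixed per line; x4,x5,x6 runs 000..111 left to right):
  rows 0-7 [x1,x2,x3=000]: 00000000  (ones: 0)
  rows 8-15 [x1,x2,x3=001]: 10101010  (ones: 4)
  rows 16-23 [x1,x2,x3=010]: 11111111  (ones: 8)
  rows 24-31 [x1,x2,x3=011]: 01010101  (ones: 4)
  rows 32-39 [x1,x2,x3=100]: 11111111  (ones: 8)
  rows 40-47 [x1,x2,x3=101]: 11111111  (ones: 8)
  rows 48-55 [x1,x2,x3=110]: 11111111  (ones: 8)
  rows 56-63 [x1,x2,x3=111]: 11111111  (ones: 8)
Count of 1-rows = 0+4+8+4+8+8+8+8 = 48

48


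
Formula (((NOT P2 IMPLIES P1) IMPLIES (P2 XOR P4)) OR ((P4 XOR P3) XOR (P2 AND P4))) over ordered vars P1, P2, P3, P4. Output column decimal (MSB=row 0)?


Formula: (((NOT P2 IMPLIES P1) IMPLIES (P2 XOR P4)) OR ((P4 XOR P3) XOR (P2 AND P4))) over P1, P2, P3, P4 (16 rows)
Evaluate each row (bits = P1,P2,P3,P4, MSB first):
  row 0 [0000]: (((NOT 0 IMPLIES 0) IMPLIES (0 XOR 0)) OR ((0 XOR 0) XOR (0 AND 0))) -> 1
  row 1 [0001]: (((NOT 0 IMPLIES 0) IMPLIES (0 XOR 1)) OR ((1 XOR 0) XOR (0 AND 1))) -> 1
  row 2 [0010]: (((NOT 0 IMPLIES 0) IMPLIES (0 XOR 0)) OR ((0 XOR 1) XOR (0 AND 0))) -> 1
  row 3 [0011]: (((NOT 0 IMPLIES 0) IMPLIES (0 XOR 1)) OR ((1 XOR 1) XOR (0 AND 1))) -> 1
  row 4 [0100]: (((NOT 1 IMPLIES 0) IMPLIES (1 XOR 0)) OR ((0 XOR 0) XOR (1 AND 0))) -> 1
  row 5 [0101]: (((NOT 1 IMPLIES 0) IMPLIES (1 XOR 1)) OR ((1 XOR 0) XOR (1 AND 1))) -> 0
  row 6 [0110]: (((NOT 1 IMPLIES 0) IMPLIES (1 XOR 0)) OR ((0 XOR 1) XOR (1 AND 0))) -> 1
  row 7 [0111]: (((NOT 1 IMPLIES 0) IMPLIES (1 XOR 1)) OR ((1 XOR 1) XOR (1 AND 1))) -> 1
  row 8 [1000]: (((NOT 0 IMPLIES 1) IMPLIES (0 XOR 0)) OR ((0 XOR 0) XOR (0 AND 0))) -> 0
  row 9 [1001]: (((NOT 0 IMPLIES 1) IMPLIES (0 XOR 1)) OR ((1 XOR 0) XOR (0 AND 1))) -> 1
  row 10 [1010]: (((NOT 0 IMPLIES 1) IMPLIES (0 XOR 0)) OR ((0 XOR 1) XOR (0 AND 0))) -> 1
  row 11 [1011]: (((NOT 0 IMPLIES 1) IMPLIES (0 XOR 1)) OR ((1 XOR 1) XOR (0 AND 1))) -> 1
  row 12 [1100]: (((NOT 1 IMPLIES 1) IMPLIES (1 XOR 0)) OR ((0 XOR 0) XOR (1 AND 0))) -> 1
  row 13 [1101]: (((NOT 1 IMPLIES 1) IMPLIES (1 XOR 1)) OR ((1 XOR 0) XOR (1 AND 1))) -> 0
  row 14 [1110]: (((NOT 1 IMPLIES 1) IMPLIES (1 XOR 0)) OR ((0 XOR 1) XOR (1 AND 0))) -> 1
  row 15 [1111]: (((NOT 1 IMPLIES 1) IMPLIES (1 XOR 1)) OR ((1 XOR 1) XOR (1 AND 1))) -> 1
Full result column, 4 rows per line (P1,P2 fixed per line; P3,P4 runs 00..11 left to right):
  rows 0-3 [P1,P2=00]: 1111  = hex F
  rows 4-7 [P1,P2=01]: 1011  = hex B
  rows 8-11 [P1,P2=10]: 0111  = hex 7
  rows 12-15 [P1,P2=11]: 1011  = hex B
Output column (row 0 .. row 15) = 1111101101111011
Output column grouped in 4s = 1111 1011 0111 1011 = 0xFB7B
Convert to decimal digit by digit (value = value*16 + digit):
  F -> 15
  15*16 + 11 (B) = 251
  251*16 + 7 = 4023
  4023*16 + 11 (B) = 64379
Decimal = 64379

64379


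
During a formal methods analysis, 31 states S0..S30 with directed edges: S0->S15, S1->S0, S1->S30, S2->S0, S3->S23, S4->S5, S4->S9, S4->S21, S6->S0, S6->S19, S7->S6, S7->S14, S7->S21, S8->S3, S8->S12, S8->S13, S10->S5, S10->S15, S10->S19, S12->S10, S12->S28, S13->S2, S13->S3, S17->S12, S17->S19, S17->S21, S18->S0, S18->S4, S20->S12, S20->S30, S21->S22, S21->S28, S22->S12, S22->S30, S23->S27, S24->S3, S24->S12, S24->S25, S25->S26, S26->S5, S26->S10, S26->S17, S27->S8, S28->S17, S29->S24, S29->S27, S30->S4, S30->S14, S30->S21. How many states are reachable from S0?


BFS from S0:
  layer 0: {S0}
  layer 1: {S15}
Reachable set: {S0, S15}
Count = 2

2


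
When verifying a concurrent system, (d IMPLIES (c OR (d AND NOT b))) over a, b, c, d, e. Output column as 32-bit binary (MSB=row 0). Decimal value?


Formula: (d IMPLIES (c OR (d AND NOT b))) over a, b, c, d, e (32 rows)
Evaluate each row (bits = a,b,c,d,e, MSB first):
  row 0 [00000]: (0 IMPLIES (0 OR (0 AND NOT 0))) -> 1
  row 1 [00001]: (0 IMPLIES (0 OR (0 AND NOT 0))) -> 1
  row 2 [00010]: (1 IMPLIES (0 OR (1 AND NOT 0))) -> 1
  row 3 [00011]: (1 IMPLIES (0 OR (1 AND NOT 0))) -> 1
  row 4 [00100]: (0 IMPLIES (1 OR (0 AND NOT 0))) -> 1
  row 5 [00101]: (0 IMPLIES (1 OR (0 AND NOT 0))) -> 1
  row 6 [00110]: (1 IMPLIES (1 OR (1 AND NOT 0))) -> 1
  row 7 [00111]: (1 IMPLIES (1 OR (1 AND NOT 0))) -> 1
  row 8 [01000]: (0 IMPLIES (0 OR (0 AND NOT 1))) -> 1
  row 9 [01001]: (0 IMPLIES (0 OR (0 AND NOT 1))) -> 1
  row 10 [01010]: (1 IMPLIES (0 OR (1 AND NOT 1))) -> 0
  row 11 [01011]: (1 IMPLIES (0 OR (1 AND NOT 1))) -> 0
  row 12 [01100]: (0 IMPLIES (1 OR (0 AND NOT 1))) -> 1
  row 13 [01101]: (0 IMPLIES (1 OR (0 AND NOT 1))) -> 1
  row 14 [01110]: (1 IMPLIES (1 OR (1 AND NOT 1))) -> 1
  row 15 [01111]: (1 IMPLIES (1 OR (1 AND NOT 1))) -> 1
  row 16 [10000]: (0 IMPLIES (0 OR (0 AND NOT 0))) -> 1
  row 17 [10001]: (0 IMPLIES (0 OR (0 AND NOT 0))) -> 1
  row 18 [10010]: (1 IMPLIES (0 OR (1 AND NOT 0))) -> 1
  row 19 [10011]: (1 IMPLIES (0 OR (1 AND NOT 0))) -> 1
  row 20 [10100]: (0 IMPLIES (1 OR (0 AND NOT 0))) -> 1
  row 21 [10101]: (0 IMPLIES (1 OR (0 AND NOT 0))) -> 1
  row 22 [10110]: (1 IMPLIES (1 OR (1 AND NOT 0))) -> 1
  row 23 [10111]: (1 IMPLIES (1 OR (1 AND NOT 0))) -> 1
  row 24 [11000]: (0 IMPLIES (0 OR (0 AND NOT 1))) -> 1
  row 25 [11001]: (0 IMPLIES (0 OR (0 AND NOT 1))) -> 1
  row 26 [11010]: (1 IMPLIES (0 OR (1 AND NOT 1))) -> 0
  row 27 [11011]: (1 IMPLIES (0 OR (1 AND NOT 1))) -> 0
  row 28 [11100]: (0 IMPLIES (1 OR (0 AND NOT 1))) -> 1
  row 29 [11101]: (0 IMPLIES (1 OR (0 AND NOT 1))) -> 1
  row 30 [11110]: (1 IMPLIES (1 OR (1 AND NOT 1))) -> 1
  row 31 [11111]: (1 IMPLIES (1 OR (1 AND NOT 1))) -> 1
Full result column, 4 rows per line (a,b,c fixed per line; d,e runs 00..11 left to right):
  rows 0-3 [a,b,c=000]: 1111  = hex F
  rows 4-7 [a,b,c=001]: 1111  = hex F
  rows 8-11 [a,b,c=010]: 1100  = hex C
  rows 12-15 [a,b,c=011]: 1111  = hex F
  rows 16-19 [a,b,c=100]: 1111  = hex F
  rows 20-23 [a,b,c=101]: 1111  = hex F
  rows 24-27 [a,b,c=110]: 1100  = hex C
  rows 28-31 [a,b,c=111]: 1111  = hex F
Output column (row 0 .. row 31) = 11111111110011111111111111001111
Output column grouped in 4s = 1111 1111 1100 1111 1111 1111 1100 1111 = 0xFFCFFFCF
Convert to decimal digit by digit (value = value*16 + digit):
  F -> 15
  15*16 + 15 (F) = 255
  255*16 + 12 (C) = 4092
  4092*16 + 15 (F) = 65487
  65487*16 + 15 (F) = 1047807
  1047807*16 + 15 (F) = 16764927
  16764927*16 + 12 (C) = 268238844
  268238844*16 + 15 (F) = 4291821519
Decimal = 4291821519

4291821519


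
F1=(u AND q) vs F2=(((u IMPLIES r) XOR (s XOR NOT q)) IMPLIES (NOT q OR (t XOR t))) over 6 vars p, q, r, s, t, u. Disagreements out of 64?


F1 = (u AND q)
F2 = (((u IMPLIES r) XOR (s XOR NOT q)) IMPLIES (NOT q OR (t XOR t)))
Evaluate both on each of 64 rows (bits = p,q,r,s,t,u):
  row 0 [000000]: F1=0 F2=1 (differ) -> 1
  row 1 [000001]: F1=0 F2=1 (differ) -> 1
  row 2 [000010]: F1=0 F2=1 (differ) -> 1
  row 3 [000011]: F1=0 F2=1 (differ) -> 1
  row 4 [000100]: F1=0 F2=1 (differ) -> 1
  (every remaining row is evaluated the same way; all 64 results are listed next)
Full result column, 8 rows per line (p,q,r fixed per line; s,t,u runs 000..111 left to right):
  rows 0-7 [p,q,r=000]: 11111111  (ones: 8)
  rows 8-15 [p,q,r=001]: 11111111  (ones: 8)
  rows 16-23 [p,q,r=010]: 00001111  (ones: 4)
  rows 24-31 [p,q,r=011]: 01011010  (ones: 4)
  rows 32-39 [p,q,r=100]: 11111111  (ones: 8)
  rows 40-47 [p,q,r=101]: 11111111  (ones: 8)
  rows 48-55 [p,q,r=110]: 00001111  (ones: 4)
  rows 56-63 [p,q,r=111]: 01011010  (ones: 4)
Disagreements = 8+8+4+4+8+8+4+4 = 48

48


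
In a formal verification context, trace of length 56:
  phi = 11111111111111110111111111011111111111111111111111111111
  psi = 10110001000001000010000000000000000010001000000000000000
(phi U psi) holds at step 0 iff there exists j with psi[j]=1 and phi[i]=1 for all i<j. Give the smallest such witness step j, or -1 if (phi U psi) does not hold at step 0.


(phi U psi) at 0: need smallest j with psi[j]=1 and phi[i]=1 for all i in [0,j).
Scan from step 0:
  step 0: psi=1 and phi held for [0,0) -> witness found
Witness step = 0

0


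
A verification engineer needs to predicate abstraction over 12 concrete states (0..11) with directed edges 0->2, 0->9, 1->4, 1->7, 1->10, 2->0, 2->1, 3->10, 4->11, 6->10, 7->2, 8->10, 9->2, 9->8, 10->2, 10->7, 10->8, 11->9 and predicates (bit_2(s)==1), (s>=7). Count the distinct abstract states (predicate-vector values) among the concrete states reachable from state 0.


BFS from 0:
Concrete reachable: {0, 1, 2, 4, 7, 8, 9, 10, 11}
Abstract via predicates (bit_2(s)==1), (s>=7):
  (0,0) <- {0, 1, 2}
  (0,1) <- {8, 9, 10, 11}
  (1,0) <- {4}
  (1,1) <- {7}
Distinct abstract states = 4

4


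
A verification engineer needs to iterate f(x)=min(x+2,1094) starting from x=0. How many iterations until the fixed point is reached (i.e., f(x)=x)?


Step 1: x=0, cap=1094, increment=2
Step 2: x grows by 2 each step until capped at 1094; fixed point is x=1094
Step 3: iterations = ceil(1094/2) = 547

547


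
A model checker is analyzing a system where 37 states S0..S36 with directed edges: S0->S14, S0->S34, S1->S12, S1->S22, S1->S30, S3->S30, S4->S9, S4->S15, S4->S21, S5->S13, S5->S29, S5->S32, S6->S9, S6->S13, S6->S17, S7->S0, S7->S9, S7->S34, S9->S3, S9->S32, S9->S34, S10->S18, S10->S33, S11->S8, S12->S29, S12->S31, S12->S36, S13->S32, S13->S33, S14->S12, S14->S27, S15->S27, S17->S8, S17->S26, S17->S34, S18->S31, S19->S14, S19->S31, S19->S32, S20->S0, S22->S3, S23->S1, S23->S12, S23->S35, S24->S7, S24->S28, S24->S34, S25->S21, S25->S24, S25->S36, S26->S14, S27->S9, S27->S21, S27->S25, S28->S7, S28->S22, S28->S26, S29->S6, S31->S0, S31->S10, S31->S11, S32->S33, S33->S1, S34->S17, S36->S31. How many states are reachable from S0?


BFS from S0:
  layer 0: {S0}
  layer 1: {S14, S34}
  layer 2: {S12, S17, S27}
  layer 3: {S8, S9, S21, S25, S26, S29, S31, S36}
  layer 4: {S3, S6, S10, S11, S24, S32}
  layer 5: {S7, S13, S18, S28, S30, S33}
  layer 6: {S1, S22}
Reachable set: {S0, S1, S3, S6, S7, S8, S9, S10, S11, S12, S13, S14, S17, S18, S21, S22, S24, S25, S26, S27, S28, S29, S30, S31, S32, S33, S34, S36}
Count = 28

28


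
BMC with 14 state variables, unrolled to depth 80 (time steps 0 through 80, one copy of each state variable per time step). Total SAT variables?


BMC unrolls to depth k, creating one copy of each state var for steps 0..k.
Step count = 80 + 1 = 81 (steps 0 through 80)
Vars per step = 14
Total = 14 * 81 = 1134

1134


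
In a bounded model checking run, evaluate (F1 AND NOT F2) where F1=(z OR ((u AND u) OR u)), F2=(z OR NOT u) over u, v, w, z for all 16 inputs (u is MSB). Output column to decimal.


F1 = (z OR ((u AND u) OR u))
F2 = (z OR NOT u)
Counterexample to F1=>F2 is where F1=1 and F2=0.
Evaluate each row (bits = u,v,w,z, MSB first):
  row 0 [0000]: F1=0 F2=1 -> F1&~F2 -> 0
  row 1 [0001]: F1=1 F2=1 -> F1&~F2 -> 0
  row 2 [0010]: F1=0 F2=1 -> F1&~F2 -> 0
  row 3 [0011]: F1=1 F2=1 -> F1&~F2 -> 0
  row 4 [0100]: F1=0 F2=1 -> F1&~F2 -> 0
  row 5 [0101]: F1=1 F2=1 -> F1&~F2 -> 0
  row 6 [0110]: F1=0 F2=1 -> F1&~F2 -> 0
  row 7 [0111]: F1=1 F2=1 -> F1&~F2 -> 0
  row 8 [1000]: F1=1 F2=0 -> F1&~F2 -> 1
  row 9 [1001]: F1=1 F2=1 -> F1&~F2 -> 0
  row 10 [1010]: F1=1 F2=0 -> F1&~F2 -> 1
  row 11 [1011]: F1=1 F2=1 -> F1&~F2 -> 0
  row 12 [1100]: F1=1 F2=0 -> F1&~F2 -> 1
  row 13 [1101]: F1=1 F2=1 -> F1&~F2 -> 0
  row 14 [1110]: F1=1 F2=0 -> F1&~F2 -> 1
  row 15 [1111]: F1=1 F2=1 -> F1&~F2 -> 0
Full result column, 4 rows per line (u,v fixed per line; w,z runs 00..11 left to right):
  rows 0-3 [u,v=00]: 0000  = hex 0
  rows 4-7 [u,v=01]: 0000  = hex 0
  rows 8-11 [u,v=10]: 1010  = hex A
  rows 12-15 [u,v=11]: 1010  = hex A
Counterexample vector (row 0 .. row 15) = 0000000010101010
Output column grouped in 4s = 0000 0000 1010 1010 = 0x00AA
Convert to decimal digit by digit (value = value*16 + digit):
  0 -> 0
  0*16 + 0 = 0
  0*16 + 10 (A) = 10
  10*16 + 10 (A) = 170
Decimal = 170

170


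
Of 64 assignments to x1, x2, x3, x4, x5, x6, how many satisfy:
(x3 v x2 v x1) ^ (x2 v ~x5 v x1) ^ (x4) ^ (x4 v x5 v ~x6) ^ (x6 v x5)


CNF with 5 clauses over 6 vars (64 assignments).
An assignment satisfies CNF iff every clause has >=1 true literal.
Check each row (bits = x1,x2,x3,x4,x5,x6; clause T/F shown):
  row 0 [000000]: clauses=FTFTF -> 0
  row 1 [000001]: clauses=FTFFT -> 0
  row 2 [000010]: clauses=FFFTT -> 0
  row 3 [000011]: clauses=FFFTT -> 0
  row 4 [000100]: clauses=FTTTF -> 0
  (every remaining row is evaluated the same way; all 64 results are listed next)
Full result column, 8 rows per line (x1,x2,x3 fixed per line; x4,x5,x6 runs 000..111 left to right):
  rows 0-7 [x1,x2,x3=000]: 00000000  (ones: 0)
  rows 8-15 [x1,x2,x3=001]: 00000100  (ones: 1)
  rows 16-23 [x1,x2,x3=010]: 00000111  (ones: 3)
  rows 24-31 [x1,x2,x3=011]: 00000111  (ones: 3)
  rows 32-39 [x1,x2,x3=100]: 00000111  (ones: 3)
  rows 40-47 [x1,x2,x3=101]: 00000111  (ones: 3)
  rows 48-55 [x1,x2,x3=110]: 00000111  (ones: 3)
  rows 56-63 [x1,x2,x3=111]: 00000111  (ones: 3)
Satisfying assignments = 0+1+3+3+3+3+3+3 = 19

19


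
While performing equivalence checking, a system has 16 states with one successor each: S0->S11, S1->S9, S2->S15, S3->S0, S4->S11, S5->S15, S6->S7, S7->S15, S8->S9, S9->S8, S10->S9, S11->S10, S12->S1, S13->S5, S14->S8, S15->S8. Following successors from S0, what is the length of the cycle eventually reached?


Trace from S0 until a state repeats:
  S0 -> S11 -> S10 -> S9 -> S8 -> S9
S9 first seen at step 3, revisited at step 5.
Cycle length = 5 - 3 = 2

2


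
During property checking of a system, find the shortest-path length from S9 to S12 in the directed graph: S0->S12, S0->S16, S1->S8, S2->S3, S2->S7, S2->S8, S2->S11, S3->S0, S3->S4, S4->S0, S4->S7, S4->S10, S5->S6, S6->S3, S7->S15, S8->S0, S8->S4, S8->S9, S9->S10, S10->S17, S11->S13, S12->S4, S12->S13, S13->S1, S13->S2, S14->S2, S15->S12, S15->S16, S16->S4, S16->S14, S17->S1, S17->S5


BFS layer-by-layer from S9:
  dist 0: {S9}
  dist 1: {S10}
  dist 2: {S17}
  dist 3: {S1, S5}
  dist 4: {S6, S8}
  dist 5: {S0, S3, S4}
  dist 6: {S7, S12, S16}
  -> S12 reached at distance 6
Shortest path length = 6

6


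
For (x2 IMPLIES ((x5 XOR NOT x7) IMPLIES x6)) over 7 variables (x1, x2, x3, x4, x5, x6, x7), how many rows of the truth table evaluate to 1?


Formula: (x2 IMPLIES ((x5 XOR NOT x7) IMPLIES x6)) over 7 vars (128 rows)
Evaluate each row (x1, x2, x3, x4, x5, x6, x7 as bits, MSB first):
  row 0 [0000000]: (0 IMPLIES ((0 XOR NOT 0) IMPLIES 0)) -> 1
  row 1 [0000001]: (0 IMPLIES ((0 XOR NOT 1) IMPLIES 0)) -> 1
  row 2 [0000010]: (0 IMPLIES ((0 XOR NOT 0) IMPLIES 1)) -> 1
  row 3 [0000011]: (0 IMPLIES ((0 XOR NOT 1) IMPLIES 1)) -> 1
  row 4 [0000100]: (0 IMPLIES ((1 XOR NOT 0) IMPLIES 0)) -> 1
  (every remaining row is evaluated the same way; all 128 results are listed next)
Full result column, 8 rows per line (x1,x2,x3,x4 fixed per line; x5,x6,x7 runs 000..111 left to right):
  rows 0-7 [x1,x2,x3,x4=0000]: 11111111  (ones: 8)
  rows 8-15 [x1,x2,x3,x4=0001]: 11111111  (ones: 8)
  rows 16-23 [x1,x2,x3,x4=0010]: 11111111  (ones: 8)
  rows 24-31 [x1,x2,x3,x4=0011]: 11111111  (ones: 8)
  rows 32-39 [x1,x2,x3,x4=0100]: 01111011  (ones: 6)
  rows 40-47 [x1,x2,x3,x4=0101]: 01111011  (ones: 6)
  rows 48-55 [x1,x2,x3,x4=0110]: 01111011  (ones: 6)
  rows 56-63 [x1,x2,x3,x4=0111]: 01111011  (ones: 6)
  rows 64-71 [x1,x2,x3,x4=1000]: 11111111  (ones: 8)
  rows 72-79 [x1,x2,x3,x4=1001]: 11111111  (ones: 8)
  rows 80-87 [x1,x2,x3,x4=1010]: 11111111  (ones: 8)
  rows 88-95 [x1,x2,x3,x4=1011]: 11111111  (ones: 8)
  rows 96-103 [x1,x2,x3,x4=1100]: 01111011  (ones: 6)
  rows 104-111 [x1,x2,x3,x4=1101]: 01111011  (ones: 6)
  rows 112-119 [x1,x2,x3,x4=1110]: 01111011  (ones: 6)
  rows 120-127 [x1,x2,x3,x4=1111]: 01111011  (ones: 6)
Count of 1-rows = 8+8+8+8+6+6+6+6+8+8+8+8+6+6+6+6 = 112

112
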